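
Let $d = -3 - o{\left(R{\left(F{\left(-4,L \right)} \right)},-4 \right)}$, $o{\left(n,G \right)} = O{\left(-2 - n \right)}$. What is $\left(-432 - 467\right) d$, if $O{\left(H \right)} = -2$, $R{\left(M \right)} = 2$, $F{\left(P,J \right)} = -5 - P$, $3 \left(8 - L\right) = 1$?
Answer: $899$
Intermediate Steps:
$L = \frac{23}{3}$ ($L = 8 - \frac{1}{3} = \frac{23}{3} \approx 7.6667$)
$o{\left(n,G \right)} = -2$
$d = -1$ ($d = -3 - -2 = -3 + 2 = -1$)
$\left(-432 - 467\right) d = \left(-432 - 467\right) \left(-1\right) = \left(-899\right) \left(-1\right) = 899$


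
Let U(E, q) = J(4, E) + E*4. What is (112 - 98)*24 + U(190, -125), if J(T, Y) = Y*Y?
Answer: 37196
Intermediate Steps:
J(T, Y) = Y²
U(E, q) = E² + 4*E (U(E, q) = E² + E*4 = E² + 4*E)
(112 - 98)*24 + U(190, -125) = (112 - 98)*24 + 190*(4 + 190) = 14*24 + 190*194 = 336 + 36860 = 37196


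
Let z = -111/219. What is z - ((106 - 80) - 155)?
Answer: 9380/73 ≈ 128.49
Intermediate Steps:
z = -37/73 (z = -111*1/219 = -37/73 ≈ -0.50685)
z - ((106 - 80) - 155) = -37/73 - ((106 - 80) - 155) = -37/73 - (26 - 155) = -37/73 - 1*(-129) = -37/73 + 129 = 9380/73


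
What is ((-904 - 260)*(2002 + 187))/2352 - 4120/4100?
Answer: -43568641/40180 ≈ -1084.3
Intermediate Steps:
((-904 - 260)*(2002 + 187))/2352 - 4120/4100 = -1164*2189*(1/2352) - 4120*1/4100 = -2547996*1/2352 - 206/205 = -212333/196 - 206/205 = -43568641/40180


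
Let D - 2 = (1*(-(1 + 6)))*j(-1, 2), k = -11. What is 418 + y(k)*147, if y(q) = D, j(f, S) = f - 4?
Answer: 5857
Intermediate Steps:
j(f, S) = -4 + f
D = 37 (D = 2 + (1*(-(1 + 6)))*(-4 - 1) = 2 + (1*(-1*7))*(-5) = 2 + (1*(-7))*(-5) = 2 - 7*(-5) = 2 + 35 = 37)
y(q) = 37
418 + y(k)*147 = 418 + 37*147 = 418 + 5439 = 5857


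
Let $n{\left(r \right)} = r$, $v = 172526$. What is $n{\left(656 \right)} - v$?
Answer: $-171870$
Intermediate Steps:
$n{\left(656 \right)} - v = 656 - 172526 = -171870$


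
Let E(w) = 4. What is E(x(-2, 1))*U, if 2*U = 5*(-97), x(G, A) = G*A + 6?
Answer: -970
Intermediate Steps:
x(G, A) = 6 + A*G (x(G, A) = A*G + 6 = 6 + A*G)
U = -485/2 (U = (5*(-97))/2 = (1/2)*(-485) = -485/2 ≈ -242.50)
E(x(-2, 1))*U = 4*(-485/2) = -970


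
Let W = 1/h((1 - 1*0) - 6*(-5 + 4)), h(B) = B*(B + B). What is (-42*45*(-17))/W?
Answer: 3148740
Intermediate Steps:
h(B) = 2*B**2 (h(B) = B*(2*B) = 2*B**2)
W = 1/98 (W = 1/(2*((1 - 1*0) - 6*(-5 + 4))**2) = 1/(2*((1 + 0) - 6*(-1))**2) = 1/(2*(1 + 6)**2) = 1/(2*7**2) = 1/(2*49) = 1/98 ≈ 0.010204)
(-42*45*(-17))/W = (-42*45*(-17))/(1/98) = -1890*(-17)*98 = 32130*98 = 3148740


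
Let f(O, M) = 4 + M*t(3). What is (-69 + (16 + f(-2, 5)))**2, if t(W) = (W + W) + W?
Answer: 16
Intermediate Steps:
t(W) = 3*W (t(W) = 2*W + W = 3*W)
f(O, M) = 4 + 9*M (f(O, M) = 4 + M*(3*3) = 4 + M*9 = 4 + 9*M)
(-69 + (16 + f(-2, 5)))**2 = (-69 + (16 + (4 + 9*5)))**2 = (-69 + (16 + (4 + 45)))**2 = (-69 + (16 + 49))**2 = (-69 + 65)**2 = (-4)**2 = 16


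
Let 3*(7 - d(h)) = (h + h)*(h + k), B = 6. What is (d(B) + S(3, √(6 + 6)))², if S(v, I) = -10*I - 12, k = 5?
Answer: 3601 + 1960*√3 ≈ 6995.8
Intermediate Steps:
S(v, I) = -12 - 10*I
d(h) = 7 - 2*h*(5 + h)/3 (d(h) = 7 - (h + h)*(h + 5)/3 = 7 - 2*h*(5 + h)/3)
(d(B) + S(3, √(6 + 6)))² = ((7 - 10/3*6 - ⅔*6²) + (-12 - 10*√(6 + 6)))² = ((7 - 20 - ⅔*36) + (-12 - 20*√3))² = ((7 - 20 - 24) + (-12 - 20*√3))² = (-37 + (-12 - 20*√3))² = (-49 - 20*√3)²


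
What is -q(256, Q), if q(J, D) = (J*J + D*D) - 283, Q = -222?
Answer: -114537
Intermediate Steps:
q(J, D) = -283 + D² + J² (q(J, D) = (J² + D²) - 283 = (D² + J²) - 283 = -283 + D² + J²)
-q(256, Q) = -(-283 + (-222)² + 256²) = -(-283 + 49284 + 65536) = -1*114537 = -114537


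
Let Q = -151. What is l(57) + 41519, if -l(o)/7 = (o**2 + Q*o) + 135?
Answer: 78080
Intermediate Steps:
l(o) = -945 - 7*o**2 + 1057*o (l(o) = -7*((o**2 - 151*o) + 135) = -7*(135 + o**2 - 151*o) = -945 - 7*o**2 + 1057*o)
l(57) + 41519 = (-945 - 7*57**2 + 1057*57) + 41519 = (-945 - 7*3249 + 60249) + 41519 = (-945 - 22743 + 60249) + 41519 = 36561 + 41519 = 78080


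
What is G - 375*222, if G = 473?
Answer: -82777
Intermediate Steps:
G - 375*222 = 473 - 375*222 = 473 - 83250 = -82777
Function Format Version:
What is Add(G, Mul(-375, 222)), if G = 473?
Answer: -82777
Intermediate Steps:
Add(G, Mul(-375, 222)) = Add(473, Mul(-375, 222)) = Add(473, -83250) = -82777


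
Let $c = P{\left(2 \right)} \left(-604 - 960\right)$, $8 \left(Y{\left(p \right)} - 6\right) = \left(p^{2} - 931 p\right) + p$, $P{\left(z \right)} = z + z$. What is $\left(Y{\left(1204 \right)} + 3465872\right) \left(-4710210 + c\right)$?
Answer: $-16541188655590$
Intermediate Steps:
$P{\left(z \right)} = 2 z$
$Y{\left(p \right)} = 6 - \frac{465 p}{4} + \frac{p^{2}}{8}$ ($Y{\left(p \right)} = 6 + \frac{\left(p^{2} - 931 p\right) + p}{8} = 6 + \frac{p^{2} - 930 p}{8} = 6 + \left(- \frac{465 p}{4} + \frac{p^{2}}{8}\right) = 6 - \frac{465 p}{4} + \frac{p^{2}}{8}$)
$c = -6256$ ($c = 2 \cdot 2 \left(-604 - 960\right) = 4 \left(-1564\right) = -6256$)
$\left(Y{\left(1204 \right)} + 3465872\right) \left(-4710210 + c\right) = \left(\left(6 - 139965 + \frac{1204^{2}}{8}\right) + 3465872\right) \left(-4710210 - 6256\right) = \left(\left(6 - 139965 + \frac{1}{8} \cdot 1449616\right) + 3465872\right) \left(-4716466\right) = \left(\left(6 - 139965 + 181202\right) + 3465872\right) \left(-4716466\right) = \left(41243 + 3465872\right) \left(-4716466\right) = 3507115 \left(-4716466\right) = -16541188655590$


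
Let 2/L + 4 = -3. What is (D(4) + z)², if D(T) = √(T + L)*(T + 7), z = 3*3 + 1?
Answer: 3846/7 + 220*√182/7 ≈ 973.42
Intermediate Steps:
L = -2/7 (L = 2/(-4 - 3) = 2/(-7) = 2*(-⅐) = -2/7 ≈ -0.28571)
z = 10 (z = 9 + 1 = 10)
D(T) = √(-2/7 + T)*(7 + T) (D(T) = √(T - 2/7)*(T + 7) = √(-2/7 + T)*(7 + T))
(D(4) + z)² = (√(-14 + 49*4)*(1 + (⅐)*4) + 10)² = (√(-14 + 196)*(1 + 4/7) + 10)² = (√182*(11/7) + 10)² = (11*√182/7 + 10)² = (10 + 11*√182/7)²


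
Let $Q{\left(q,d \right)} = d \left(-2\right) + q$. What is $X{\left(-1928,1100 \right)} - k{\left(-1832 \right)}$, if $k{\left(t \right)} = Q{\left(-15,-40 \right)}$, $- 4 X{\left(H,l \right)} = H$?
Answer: $417$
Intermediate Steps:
$Q{\left(q,d \right)} = q - 2 d$ ($Q{\left(q,d \right)} = - 2 d + q = q - 2 d$)
$X{\left(H,l \right)} = - \frac{H}{4}$
$k{\left(t \right)} = 65$ ($k{\left(t \right)} = -15 - -80 = -15 + 80 = 65$)
$X{\left(-1928,1100 \right)} - k{\left(-1832 \right)} = \left(- \frac{1}{4}\right) \left(-1928\right) - 65 = 482 - 65 = 417$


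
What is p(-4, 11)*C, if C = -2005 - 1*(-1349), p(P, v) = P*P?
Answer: -10496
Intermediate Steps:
p(P, v) = P**2
C = -656 (C = -2005 + 1349 = -656)
p(-4, 11)*C = (-4)**2*(-656) = 16*(-656) = -10496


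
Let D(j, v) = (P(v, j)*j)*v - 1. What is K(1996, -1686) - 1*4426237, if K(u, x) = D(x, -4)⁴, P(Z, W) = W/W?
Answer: 2067343475440164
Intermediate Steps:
P(Z, W) = 1
D(j, v) = -1 + j*v (D(j, v) = (1*j)*v - 1 = j*v - 1 = -1 + j*v)
K(u, x) = (-1 - 4*x)⁴ (K(u, x) = (-1 + x*(-4))⁴ = (-1 - 4*x)⁴)
K(1996, -1686) - 1*4426237 = (1 + 4*(-1686))⁴ - 1*4426237 = (1 - 6744)⁴ - 4426237 = (-6743)⁴ - 4426237 = 2067343479866401 - 4426237 = 2067343475440164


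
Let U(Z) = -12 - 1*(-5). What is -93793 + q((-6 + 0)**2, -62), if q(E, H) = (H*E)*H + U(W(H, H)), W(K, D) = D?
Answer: 44584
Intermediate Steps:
U(Z) = -7 (U(Z) = -12 + 5 = -7)
q(E, H) = -7 + E*H**2 (q(E, H) = (H*E)*H - 7 = (E*H)*H - 7 = E*H**2 - 7 = -7 + E*H**2)
-93793 + q((-6 + 0)**2, -62) = -93793 + (-7 + (-6 + 0)**2*(-62)**2) = -93793 + (-7 + (-6)**2*3844) = -93793 + (-7 + 36*3844) = -93793 + (-7 + 138384) = -93793 + 138377 = 44584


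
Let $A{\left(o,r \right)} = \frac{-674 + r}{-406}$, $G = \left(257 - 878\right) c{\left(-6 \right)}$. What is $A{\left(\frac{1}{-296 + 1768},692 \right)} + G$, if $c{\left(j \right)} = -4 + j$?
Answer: $\frac{1260621}{203} \approx 6210.0$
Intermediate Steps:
$G = 6210$ ($G = \left(257 - 878\right) \left(-4 - 6\right) = \left(-621\right) \left(-10\right) = 6210$)
$A{\left(o,r \right)} = \frac{337}{203} - \frac{r}{406}$ ($A{\left(o,r \right)} = \left(-674 + r\right) \left(- \frac{1}{406}\right) = \frac{337}{203} - \frac{r}{406}$)
$A{\left(\frac{1}{-296 + 1768},692 \right)} + G = \left(\frac{337}{203} - \frac{346}{203}\right) + 6210 = - \frac{9}{203} + 6210 = \frac{1260621}{203}$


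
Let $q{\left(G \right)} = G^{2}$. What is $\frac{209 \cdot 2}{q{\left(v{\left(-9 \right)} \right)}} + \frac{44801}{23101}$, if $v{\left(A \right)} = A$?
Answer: $\frac{13285099}{1871181} \approx 7.0998$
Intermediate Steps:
$\frac{209 \cdot 2}{q{\left(v{\left(-9 \right)} \right)}} + \frac{44801}{23101} = \frac{209 \cdot 2}{\left(-9\right)^{2}} + \frac{44801}{23101} = \frac{418}{81} + 44801 \cdot \frac{1}{23101} = 418 \cdot \frac{1}{81} + \frac{44801}{23101} = \frac{418}{81} + \frac{44801}{23101} = \frac{13285099}{1871181}$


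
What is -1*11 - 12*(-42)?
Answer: 493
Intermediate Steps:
-1*11 - 12*(-42) = -11 + 504 = 493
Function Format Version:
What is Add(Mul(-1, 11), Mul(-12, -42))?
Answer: 493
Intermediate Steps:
Add(Mul(-1, 11), Mul(-12, -42)) = Add(-11, 504) = 493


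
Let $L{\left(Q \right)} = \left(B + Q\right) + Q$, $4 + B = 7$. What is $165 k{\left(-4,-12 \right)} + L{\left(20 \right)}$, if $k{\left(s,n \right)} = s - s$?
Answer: $43$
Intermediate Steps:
$B = 3$ ($B = -4 + 7 = 3$)
$k{\left(s,n \right)} = 0$
$L{\left(Q \right)} = 3 + 2 Q$ ($L{\left(Q \right)} = \left(3 + Q\right) + Q = 3 + 2 Q$)
$165 k{\left(-4,-12 \right)} + L{\left(20 \right)} = 165 \cdot 0 + \left(3 + 2 \cdot 20\right) = 0 + \left(3 + 40\right) = 0 + 43 = 43$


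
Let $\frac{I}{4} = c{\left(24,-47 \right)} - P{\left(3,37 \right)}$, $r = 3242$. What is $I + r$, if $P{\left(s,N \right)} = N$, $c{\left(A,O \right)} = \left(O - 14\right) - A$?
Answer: $2754$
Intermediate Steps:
$c{\left(A,O \right)} = -14 + O - A$ ($c{\left(A,O \right)} = \left(-14 + O\right) - A = -14 + O - A$)
$I = -488$ ($I = 4 \left(\left(-14 - 47 - 24\right) - 37\right) = 4 \left(-85 - 37\right) = 4 \left(-122\right) = -488$)
$I + r = -488 + 3242 = 2754$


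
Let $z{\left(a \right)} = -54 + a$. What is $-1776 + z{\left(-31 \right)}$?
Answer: $-1861$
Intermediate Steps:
$-1776 + z{\left(-31 \right)} = -1776 - 85 = -1861$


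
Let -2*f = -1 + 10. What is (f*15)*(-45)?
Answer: 6075/2 ≈ 3037.5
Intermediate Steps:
f = -9/2 (f = -(-1 + 10)/2 = -1/2*9 = -9/2 ≈ -4.5000)
(f*15)*(-45) = -9/2*15*(-45) = -135/2*(-45) = 6075/2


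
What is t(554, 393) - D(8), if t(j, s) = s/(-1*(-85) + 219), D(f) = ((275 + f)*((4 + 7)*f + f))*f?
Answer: -66072183/304 ≈ -2.1734e+5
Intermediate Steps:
D(f) = 12*f²*(275 + f) (D(f) = ((275 + f)*(11*f + f))*f = ((275 + f)*(12*f))*f = (12*f*(275 + f))*f = 12*f²*(275 + f))
t(j, s) = s/304 (t(j, s) = s/(85 + 219) = s/304)
t(554, 393) - D(8) = (1/304)*393 - 12*8²*(275 + 8) = 393/304 - 12*64*283 = 393/304 - 1*217344 = 393/304 - 217344 = -66072183/304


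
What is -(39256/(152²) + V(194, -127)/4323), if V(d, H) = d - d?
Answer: -4907/2888 ≈ -1.6991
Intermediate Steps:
V(d, H) = 0
-(39256/(152²) + V(194, -127)/4323) = -(39256/(152²) + 0/4323) = -(39256/23104 + 0*(1/4323)) = -(39256*(1/23104) + 0) = -(4907/2888 + 0) = -1*4907/2888 = -4907/2888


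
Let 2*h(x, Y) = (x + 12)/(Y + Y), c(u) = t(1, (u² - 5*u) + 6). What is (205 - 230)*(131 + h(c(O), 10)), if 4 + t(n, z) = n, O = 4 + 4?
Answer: -26245/8 ≈ -3280.6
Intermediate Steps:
O = 8
t(n, z) = -4 + n
c(u) = -3 (c(u) = -4 + 1 = -3)
h(x, Y) = (12 + x)/(4*Y) (h(x, Y) = ((x + 12)/(Y + Y))/2 = ((12 + x)/((2*Y)))/2 = ((12 + x)*(1/(2*Y)))/2 = ((12 + x)/(2*Y))/2 = (12 + x)/(4*Y))
(205 - 230)*(131 + h(c(O), 10)) = (205 - 230)*(131 + (¼)*(12 - 3)/10) = -25*(131 + (¼)*(⅒)*9) = -25*(131 + 9/40) = -25*5249/40 = -26245/8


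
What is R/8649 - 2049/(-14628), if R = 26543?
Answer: 135330935/42172524 ≈ 3.2090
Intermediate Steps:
R/8649 - 2049/(-14628) = 26543/8649 - 2049/(-14628) = 26543*(1/8649) - 2049*(-1/14628) = 26543/8649 + 683/4876 = 135330935/42172524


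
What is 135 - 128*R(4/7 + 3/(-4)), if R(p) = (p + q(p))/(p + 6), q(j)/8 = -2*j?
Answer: 12405/163 ≈ 76.104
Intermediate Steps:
q(j) = -16*j (q(j) = 8*(-2*j) = -16*j)
R(p) = -15*p/(6 + p) (R(p) = (p - 16*p)/(p + 6) = (-15*p)/(6 + p) = -15*p/(6 + p))
135 - 128*R(4/7 + 3/(-4)) = 135 - (-1920)*(4/7 + 3/(-4))/(6 + (4/7 + 3/(-4))) = 135 - (-1920)*(4*(⅐) + 3*(-¼))/(6 + (4*(⅐) + 3*(-¼))) = 135 - (-1920)*(4/7 - ¾)/(6 + (4/7 - ¾)) = 135 - (-1920)*(-5)/(28*(6 - 5/28)) = 135 - (-1920)*(-5)/(28*163/28) = 135 - (-1920)*(-5)*28/(28*163) = 135 - 128*75/163 = 135 - 9600/163 = 12405/163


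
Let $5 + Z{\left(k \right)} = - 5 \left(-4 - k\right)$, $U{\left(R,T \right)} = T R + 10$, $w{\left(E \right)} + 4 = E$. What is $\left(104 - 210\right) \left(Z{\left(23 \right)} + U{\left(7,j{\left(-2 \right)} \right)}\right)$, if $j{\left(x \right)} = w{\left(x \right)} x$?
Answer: $-23744$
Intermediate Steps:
$w{\left(E \right)} = -4 + E$
$j{\left(x \right)} = x \left(-4 + x\right)$ ($j{\left(x \right)} = \left(-4 + x\right) x = x \left(-4 + x\right)$)
$U{\left(R,T \right)} = 10 + R T$ ($U{\left(R,T \right)} = R T + 10 = 10 + R T$)
$Z{\left(k \right)} = 15 + 5 k$ ($Z{\left(k \right)} = -5 - 5 \left(-4 - k\right) = -5 + \left(20 + 5 k\right) = 15 + 5 k$)
$\left(104 - 210\right) \left(Z{\left(23 \right)} + U{\left(7,j{\left(-2 \right)} \right)}\right) = \left(104 - 210\right) \left(\left(15 + 5 \cdot 23\right) + \left(10 + 7 \left(- 2 \left(-4 - 2\right)\right)\right)\right) = - 106 \left(\left(15 + 115\right) + \left(10 + 7 \left(\left(-2\right) \left(-6\right)\right)\right)\right) = - 106 \left(130 + \left(10 + 7 \cdot 12\right)\right) = - 106 \left(130 + \left(10 + 84\right)\right) = - 106 \left(130 + 94\right) = \left(-106\right) 224 = -23744$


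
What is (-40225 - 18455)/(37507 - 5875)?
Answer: -2445/1318 ≈ -1.8551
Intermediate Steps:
(-40225 - 18455)/(37507 - 5875) = -58680/31632 = -58680*1/31632 = -2445/1318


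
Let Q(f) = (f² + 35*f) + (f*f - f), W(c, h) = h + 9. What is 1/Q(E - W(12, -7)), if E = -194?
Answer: 1/70168 ≈ 1.4252e-5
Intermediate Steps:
W(c, h) = 9 + h
Q(f) = 2*f² + 34*f (Q(f) = (f² + 35*f) + (f² - f) = 2*f² + 34*f)
1/Q(E - W(12, -7)) = 1/(2*(-194 - (9 - 7))*(17 + (-194 - (9 - 7)))) = 1/(2*(-194 - 1*2)*(17 + (-194 - 1*2))) = 1/(2*(-194 - 2)*(17 + (-194 - 2))) = 1/(2*(-196)*(17 - 196)) = 1/(2*(-196)*(-179)) = 1/70168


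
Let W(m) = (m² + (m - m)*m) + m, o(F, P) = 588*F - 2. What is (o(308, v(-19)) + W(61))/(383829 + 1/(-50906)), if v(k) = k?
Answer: 9411704904/19539199073 ≈ 0.48168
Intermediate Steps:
o(F, P) = -2 + 588*F
W(m) = m + m² (W(m) = (m² + 0*m) + m = (m² + 0) + m = m² + m = m + m²)
(o(308, v(-19)) + W(61))/(383829 + 1/(-50906)) = ((-2 + 588*308) + 61*(1 + 61))/(383829 + 1/(-50906)) = ((-2 + 181104) + 61*62)/(383829 - 1/50906) = (181102 + 3782)/(19539199073/50906) = 184884*(50906/19539199073) = 9411704904/19539199073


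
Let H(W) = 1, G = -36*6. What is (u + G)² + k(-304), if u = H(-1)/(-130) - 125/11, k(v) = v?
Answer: 105095020281/2044900 ≈ 51394.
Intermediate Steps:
G = -216
u = -16261/1430 (u = 1/(-130) - 125/11 = 1*(-1/130) - 125*1/11 = -1/130 - 125/11 = -16261/1430 ≈ -11.371)
(u + G)² + k(-304) = (-16261/1430 - 216)² - 304 = (-325141/1430)² - 304 = 105716669881/2044900 - 304 = 105095020281/2044900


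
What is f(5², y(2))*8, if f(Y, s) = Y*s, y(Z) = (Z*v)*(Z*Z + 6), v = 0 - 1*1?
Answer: -4000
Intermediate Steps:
v = -1 (v = 0 - 1 = -1)
y(Z) = -Z*(6 + Z²) (y(Z) = (Z*(-1))*(Z*Z + 6) = (-Z)*(Z² + 6) = (-Z)*(6 + Z²) = -Z*(6 + Z²))
f(5², y(2))*8 = (5²*(-1*2*(6 + 2²)))*8 = (25*(-1*2*(6 + 4)))*8 = (25*(-1*2*10))*8 = (25*(-20))*8 = -500*8 = -4000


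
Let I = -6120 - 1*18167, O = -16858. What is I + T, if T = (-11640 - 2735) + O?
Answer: -55520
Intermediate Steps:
T = -31233 (T = (-11640 - 2735) - 16858 = -14375 - 16858 = -31233)
I = -24287 (I = -6120 - 18167 = -24287)
I + T = -24287 - 31233 = -55520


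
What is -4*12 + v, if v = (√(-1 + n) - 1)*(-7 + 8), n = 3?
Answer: -49 + √2 ≈ -47.586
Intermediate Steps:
v = -1 + √2 (v = (√(-1 + 3) - 1)*(-7 + 8) = (√2 - 1)*1 = (-1 + √2)*1 = -1 + √2 ≈ 0.41421)
-4*12 + v = -4*12 + (-1 + √2) = -48 + (-1 + √2) = -49 + √2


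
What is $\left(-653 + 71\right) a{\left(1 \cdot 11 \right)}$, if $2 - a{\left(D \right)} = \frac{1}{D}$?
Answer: $- \frac{12222}{11} \approx -1111.1$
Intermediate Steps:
$a{\left(D \right)} = 2 - \frac{1}{D}$
$\left(-653 + 71\right) a{\left(1 \cdot 11 \right)} = \left(-653 + 71\right) \left(2 - \frac{1}{1 \cdot 11}\right) = - 582 \left(2 - \frac{1}{11}\right) = \left(-582\right) \frac{21}{11} = - \frac{12222}{11}$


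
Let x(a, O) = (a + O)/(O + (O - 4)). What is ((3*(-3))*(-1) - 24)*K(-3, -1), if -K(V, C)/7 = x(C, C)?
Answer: 35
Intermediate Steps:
x(a, O) = (O + a)/(-4 + 2*O) (x(a, O) = (O + a)/(O + (-4 + O)) = (O + a)/(-4 + 2*O))
K(V, C) = -7*C/(-2 + C) (K(V, C) = -7*(C + C)/(2*(-2 + C)) = -7*2*C/(2*(-2 + C)) = -7*C/(-2 + C))
((3*(-3))*(-1) - 24)*K(-3, -1) = ((3*(-3))*(-1) - 24)*(-7*(-1)/(-2 - 1)) = (-9*(-1) - 24)*(-7*(-1)/(-3)) = (9 - 24)*(-7*(-1)*(-1/3)) = -15*(-7/3) = 35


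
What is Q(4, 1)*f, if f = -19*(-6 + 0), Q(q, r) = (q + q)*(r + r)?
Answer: 1824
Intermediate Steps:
Q(q, r) = 4*q*r (Q(q, r) = (2*q)*(2*r) = 4*q*r)
f = 114 (f = -19*(-6) = 114)
Q(4, 1)*f = (4*4*1)*114 = 16*114 = 1824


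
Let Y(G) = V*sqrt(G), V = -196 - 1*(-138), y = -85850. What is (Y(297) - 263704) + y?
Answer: -349554 - 174*sqrt(33) ≈ -3.5055e+5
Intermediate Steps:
V = -58 (V = -196 + 138 = -58)
Y(G) = -58*sqrt(G)
(Y(297) - 263704) + y = (-174*sqrt(33) - 263704) - 85850 = (-263704 - 174*sqrt(33)) - 85850 = -349554 - 174*sqrt(33)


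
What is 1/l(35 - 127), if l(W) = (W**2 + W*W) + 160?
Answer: 1/17088 ≈ 5.8521e-5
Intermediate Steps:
l(W) = 160 + 2*W**2 (l(W) = (W**2 + W**2) + 160 = 2*W**2 + 160 = 160 + 2*W**2)
1/l(35 - 127) = 1/(160 + 2*(35 - 127)**2) = 1/(160 + 2*(-92)**2) = 1/(160 + 2*8464) = 1/(160 + 16928) = 1/17088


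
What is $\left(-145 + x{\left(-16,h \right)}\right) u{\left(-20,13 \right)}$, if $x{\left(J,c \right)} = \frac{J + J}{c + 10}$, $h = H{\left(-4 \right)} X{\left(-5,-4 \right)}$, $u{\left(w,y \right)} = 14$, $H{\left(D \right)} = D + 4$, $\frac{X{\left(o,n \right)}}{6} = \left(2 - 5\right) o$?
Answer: $- \frac{10374}{5} \approx -2074.8$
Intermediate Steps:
$X{\left(o,n \right)} = - 18 o$ ($X{\left(o,n \right)} = 6 \left(2 - 5\right) o = 6 \left(- 3 o\right) = - 18 o$)
$H{\left(D \right)} = 4 + D$
$h = 0$ ($h = \left(4 - 4\right) \left(\left(-18\right) \left(-5\right)\right) = 0 \cdot 90 = 0$)
$x{\left(J,c \right)} = \frac{2 J}{10 + c}$
$\left(-145 + x{\left(-16,h \right)}\right) u{\left(-20,13 \right)} = \left(-145 + 2 \left(-16\right) \frac{1}{10 + 0}\right) 14 = \left(-145 + 2 \left(-16\right) \frac{1}{10}\right) 14 = \left(-145 - \frac{16}{5}\right) 14 = \left(- \frac{741}{5}\right) 14 = - \frac{10374}{5}$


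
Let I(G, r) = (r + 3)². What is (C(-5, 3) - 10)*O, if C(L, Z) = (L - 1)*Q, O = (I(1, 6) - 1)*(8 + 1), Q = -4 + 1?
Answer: 5760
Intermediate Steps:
Q = -3
I(G, r) = (3 + r)²
O = 720 (O = ((3 + 6)² - 1)*(8 + 1) = (9² - 1)*9 = (81 - 1)*9 = 80*9 = 720)
C(L, Z) = 3 - 3*L (C(L, Z) = (L - 1)*(-3) = (-1 + L)*(-3) = 3 - 3*L)
(C(-5, 3) - 10)*O = ((3 - 3*(-5)) - 10)*720 = ((3 + 15) - 10)*720 = (18 - 10)*720 = 8*720 = 5760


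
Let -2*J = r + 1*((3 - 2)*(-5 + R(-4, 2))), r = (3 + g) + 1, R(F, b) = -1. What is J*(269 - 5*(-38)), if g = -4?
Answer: 1377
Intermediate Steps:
r = 0 (r = (3 - 4) + 1 = -1 + 1 = 0)
J = 3 (J = -(0 + 1*((3 - 2)*(-5 - 1)))/2 = -(0 + 1*(1*(-6)))/2 = -(0 + 1*(-6))/2 = -(0 - 6)/2 = -1/2*(-6) = 3)
J*(269 - 5*(-38)) = 3*(269 - 5*(-38)) = 3*(269 + 190) = 3*459 = 1377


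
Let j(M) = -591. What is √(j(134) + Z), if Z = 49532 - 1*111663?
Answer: I*√62722 ≈ 250.44*I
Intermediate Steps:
Z = -62131 (Z = 49532 - 111663 = -62131)
√(j(134) + Z) = √(-591 - 62131) = √(-62722) = I*√62722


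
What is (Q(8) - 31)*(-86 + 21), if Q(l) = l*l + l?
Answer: -2665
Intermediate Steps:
Q(l) = l + l**2 (Q(l) = l**2 + l = l + l**2)
(Q(8) - 31)*(-86 + 21) = (8*(1 + 8) - 31)*(-86 + 21) = (8*9 - 31)*(-65) = (72 - 31)*(-65) = 41*(-65) = -2665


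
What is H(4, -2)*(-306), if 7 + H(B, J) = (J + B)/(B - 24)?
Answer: 10863/5 ≈ 2172.6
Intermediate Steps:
H(B, J) = -7 + (B + J)/(-24 + B) (H(B, J) = -7 + (J + B)/(B - 24) = -7 + (B + J)/(-24 + B))
H(4, -2)*(-306) = ((168 - 2 - 6*4)/(-24 + 4))*(-306) = ((168 - 2 - 24)/(-20))*(-306) = -1/20*142*(-306) = -71/10*(-306) = 10863/5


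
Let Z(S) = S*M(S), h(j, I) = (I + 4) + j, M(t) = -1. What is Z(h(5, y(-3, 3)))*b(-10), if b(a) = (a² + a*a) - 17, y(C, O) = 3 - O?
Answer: -1647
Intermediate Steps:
h(j, I) = 4 + I + j (h(j, I) = (4 + I) + j = 4 + I + j)
b(a) = -17 + 2*a² (b(a) = (a² + a²) - 17 = 2*a² - 17 = -17 + 2*a²)
Z(S) = -S (Z(S) = S*(-1) = -S)
Z(h(5, y(-3, 3)))*b(-10) = (-(4 + (3 - 1*3) + 5))*(-17 + 2*(-10)²) = (-(4 + (3 - 3) + 5))*(-17 + 2*100) = (-(4 + 0 + 5))*(-17 + 200) = -1*9*183 = -9*183 = -1647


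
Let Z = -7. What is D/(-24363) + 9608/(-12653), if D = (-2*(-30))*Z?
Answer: -76255148/102755013 ≈ -0.74211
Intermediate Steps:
D = -420 (D = -2*(-30)*(-7) = 60*(-7) = -420)
D/(-24363) + 9608/(-12653) = -420/(-24363) + 9608/(-12653) = -420*(-1/24363) + 9608*(-1/12653) = 140/8121 - 9608/12653 = -76255148/102755013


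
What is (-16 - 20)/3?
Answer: -12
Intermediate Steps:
(-16 - 20)/3 = (1/3)*(-36) = -12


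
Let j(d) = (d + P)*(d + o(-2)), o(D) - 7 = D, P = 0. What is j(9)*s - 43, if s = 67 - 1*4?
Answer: 7895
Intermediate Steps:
o(D) = 7 + D
j(d) = d*(5 + d) (j(d) = (d + 0)*(d + (7 - 2)) = d*(d + 5) = d*(5 + d))
s = 63 (s = 67 - 4 = 63)
j(9)*s - 43 = (9*(5 + 9))*63 - 43 = (9*14)*63 - 43 = 126*63 - 43 = 7938 - 43 = 7895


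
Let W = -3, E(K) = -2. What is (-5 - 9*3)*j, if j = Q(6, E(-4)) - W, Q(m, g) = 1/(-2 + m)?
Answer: -104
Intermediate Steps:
j = 13/4 (j = 1/(-2 + 6) - 1*(-3) = 1/4 + 3 = ¼ + 3 = 13/4 ≈ 3.2500)
(-5 - 9*3)*j = (-5 - 9*3)*(13/4) = (-5 - 27)*(13/4) = -32*13/4 = -104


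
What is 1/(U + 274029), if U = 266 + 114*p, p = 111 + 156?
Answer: 1/304733 ≈ 3.2816e-6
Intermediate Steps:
p = 267
U = 30704 (U = 266 + 114*267 = 266 + 30438 = 30704)
1/(U + 274029) = 1/(30704 + 274029) = 1/304733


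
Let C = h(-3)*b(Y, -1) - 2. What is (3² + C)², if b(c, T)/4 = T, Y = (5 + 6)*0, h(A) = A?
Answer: 361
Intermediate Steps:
Y = 0 (Y = 11*0 = 0)
b(c, T) = 4*T
C = 10 (C = -12*(-1) - 2 = -3*(-4) - 2 = 12 - 2 = 10)
(3² + C)² = (3² + 10)² = (9 + 10)² = 19² = 361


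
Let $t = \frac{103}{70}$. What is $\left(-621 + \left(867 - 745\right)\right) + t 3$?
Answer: $- \frac{34621}{70} \approx -494.59$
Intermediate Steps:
$t = \frac{103}{70}$ ($t = 103 \cdot \frac{1}{70} = \frac{103}{70} \approx 1.4714$)
$\left(-621 + \left(867 - 745\right)\right) + t 3 = \left(-621 + \left(867 - 745\right)\right) + \frac{103}{70} \cdot 3 = \left(-621 + \left(867 - 745\right)\right) + \frac{309}{70} = \left(-621 + 122\right) + \frac{309}{70} = -499 + \frac{309}{70} = - \frac{34621}{70}$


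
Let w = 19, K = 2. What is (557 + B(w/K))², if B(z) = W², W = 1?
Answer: 311364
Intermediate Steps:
B(z) = 1 (B(z) = 1² = 1)
(557 + B(w/K))² = (557 + 1)² = 558² = 311364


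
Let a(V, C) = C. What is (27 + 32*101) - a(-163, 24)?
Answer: 3235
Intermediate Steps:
(27 + 32*101) - a(-163, 24) = (27 + 32*101) - 1*24 = (27 + 3232) - 24 = 3259 - 24 = 3235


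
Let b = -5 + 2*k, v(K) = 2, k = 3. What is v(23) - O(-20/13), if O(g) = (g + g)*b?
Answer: 66/13 ≈ 5.0769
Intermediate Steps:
b = 1 (b = -5 + 2*3 = -5 + 6 = 1)
O(g) = 2*g (O(g) = (g + g)*1 = (2*g)*1 = 2*g)
v(23) - O(-20/13) = 2 - 2*(-20/13) = 2 - 2*(-20*1/13) = 2 - 2*(-20)/13 = 2 - 1*(-40/13) = 2 + 40/13 = 66/13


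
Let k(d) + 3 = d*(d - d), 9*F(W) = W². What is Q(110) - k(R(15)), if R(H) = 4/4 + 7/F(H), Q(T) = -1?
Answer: 2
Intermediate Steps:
F(W) = W²/9
R(H) = 1 + 63/H² (R(H) = 4/4 + 7/((H²/9)) = 4*(¼) + 7*(9/H²) = 1 + 63/H²)
k(d) = -3 (k(d) = -3 + d*(d - d) = -3 + d*0 = -3 + 0 = -3)
Q(110) - k(R(15)) = -1 - 1*(-3) = -1 + 3 = 2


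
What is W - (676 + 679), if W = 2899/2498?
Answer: -3381891/2498 ≈ -1353.8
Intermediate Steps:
W = 2899/2498 (W = 2899*(1/2498) = 2899/2498 ≈ 1.1605)
W - (676 + 679) = 2899/2498 - (676 + 679) = 2899/2498 - 1*1355 = 2899/2498 - 1355 = -3381891/2498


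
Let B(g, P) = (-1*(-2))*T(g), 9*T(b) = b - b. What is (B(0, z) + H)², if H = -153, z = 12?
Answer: 23409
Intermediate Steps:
T(b) = 0 (T(b) = (b - b)/9 = (⅑)*0 = 0)
B(g, P) = 0 (B(g, P) = -1*(-2)*0 = 2*0 = 0)
(B(0, z) + H)² = (0 - 153)² = (-153)² = 23409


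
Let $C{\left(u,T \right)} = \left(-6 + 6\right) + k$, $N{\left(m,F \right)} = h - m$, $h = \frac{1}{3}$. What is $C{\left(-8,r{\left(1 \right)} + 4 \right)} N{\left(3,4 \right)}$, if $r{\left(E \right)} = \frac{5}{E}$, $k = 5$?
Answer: $- \frac{40}{3} \approx -13.333$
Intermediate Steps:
$h = \frac{1}{3} \approx 0.33333$
$N{\left(m,F \right)} = \frac{1}{3} - m$
$C{\left(u,T \right)} = 5$ ($C{\left(u,T \right)} = \left(-6 + 6\right) + 5 = 0 + 5 = 5$)
$C{\left(-8,r{\left(1 \right)} + 4 \right)} N{\left(3,4 \right)} = 5 \left(\frac{1}{3} - 3\right) = 5 \left(- \frac{8}{3}\right) = - \frac{40}{3}$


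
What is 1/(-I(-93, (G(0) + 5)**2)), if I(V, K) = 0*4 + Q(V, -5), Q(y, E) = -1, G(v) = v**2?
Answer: 1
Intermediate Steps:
I(V, K) = -1 (I(V, K) = 0*4 - 1 = 0 - 1 = -1)
1/(-I(-93, (G(0) + 5)**2)) = 1/(-1*(-1)) = 1/1 = 1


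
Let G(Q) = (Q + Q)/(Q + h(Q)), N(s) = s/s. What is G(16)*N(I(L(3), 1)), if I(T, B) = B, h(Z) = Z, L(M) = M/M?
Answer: 1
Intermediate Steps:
L(M) = 1
N(s) = 1
G(Q) = 1 (G(Q) = (Q + Q)/(Q + Q) = (2*Q)/((2*Q)) = (2*Q)*(1/(2*Q)) = 1)
G(16)*N(I(L(3), 1)) = 1*1 = 1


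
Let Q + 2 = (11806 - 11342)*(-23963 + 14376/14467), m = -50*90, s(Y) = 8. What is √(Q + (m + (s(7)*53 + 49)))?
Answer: I*√2327852558465941/14467 ≈ 3335.0*I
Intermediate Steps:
m = -4500
Q = -160849501014/14467 (Q = -2 + (11806 - 11342)*(-23963 + 14376/14467) = -2 + 464*(-23963 + 14376*(1/14467)) = -2 + 464*(-23963 + 14376/14467) = -2 + 464*(-346658345/14467) = -2 - 160849472080/14467 = -160849501014/14467 ≈ -1.1118e+7)
√(Q + (m + (s(7)*53 + 49))) = √(-160849501014/14467 + (-4500 + (8*53 + 49))) = √(-160849501014/14467 + (-4500 + (424 + 49))) = √(-160849501014/14467 + (-4500 + 473)) = √(-160849501014/14467 - 4027) = √(-160907759623/14467) = I*√2327852558465941/14467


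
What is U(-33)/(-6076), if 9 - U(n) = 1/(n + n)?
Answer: -85/57288 ≈ -0.0014837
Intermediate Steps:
U(n) = 9 - 1/(2*n) (U(n) = 9 - 1/(n + n) = 9 - 1/(2*n))
U(-33)/(-6076) = (9 - ½/(-33))/(-6076) = (9 - ½*(-1/33))*(-1/6076) = (9 + 1/66)*(-1/6076) = (595/66)*(-1/6076) = -85/57288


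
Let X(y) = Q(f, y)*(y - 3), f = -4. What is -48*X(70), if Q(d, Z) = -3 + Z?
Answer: -215472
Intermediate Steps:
X(y) = (-3 + y)² (X(y) = (-3 + y)*(y - 3) = (-3 + y)*(-3 + y) = (-3 + y)²)
-48*X(70) = -48*(-3 + 70)² = -48*67² = -48*4489 = -215472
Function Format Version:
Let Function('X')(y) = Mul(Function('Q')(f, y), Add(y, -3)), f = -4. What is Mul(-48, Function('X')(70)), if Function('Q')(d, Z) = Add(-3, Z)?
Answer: -215472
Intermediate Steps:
Function('X')(y) = Pow(Add(-3, y), 2) (Function('X')(y) = Mul(Add(-3, y), Add(y, -3)) = Mul(Add(-3, y), Add(-3, y)) = Pow(Add(-3, y), 2))
Mul(-48, Function('X')(70)) = Mul(-48, Pow(Add(-3, 70), 2)) = Mul(-48, Pow(67, 2)) = Mul(-48, 4489) = -215472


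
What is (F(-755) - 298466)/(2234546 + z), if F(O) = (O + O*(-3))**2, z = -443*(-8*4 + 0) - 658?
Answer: 990817/1124032 ≈ 0.88148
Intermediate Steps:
z = 13518 (z = -443*(-32 + 0) - 658 = -443*(-32) - 658 = 14176 - 658 = 13518)
F(O) = 4*O**2 (F(O) = (O - 3*O)**2 = (-2*O)**2 = 4*O**2)
(F(-755) - 298466)/(2234546 + z) = (4*(-755)**2 - 298466)/(2234546 + 13518) = (4*570025 - 298466)/2248064 = (2280100 - 298466)*(1/2248064) = 1981634*(1/2248064) = 990817/1124032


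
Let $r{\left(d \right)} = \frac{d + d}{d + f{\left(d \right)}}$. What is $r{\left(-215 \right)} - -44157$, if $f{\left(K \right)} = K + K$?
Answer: $\frac{132473}{3} \approx 44158.0$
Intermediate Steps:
$f{\left(K \right)} = 2 K$
$r{\left(d \right)} = \frac{2}{3}$ ($r{\left(d \right)} = \frac{d + d}{d + 2 d} = \frac{2 d}{3 d} = 2 d \frac{1}{3 d} = \frac{2}{3}$)
$r{\left(-215 \right)} - -44157 = \frac{2}{3} - -44157 = \frac{2}{3} + 44157 = \frac{132473}{3}$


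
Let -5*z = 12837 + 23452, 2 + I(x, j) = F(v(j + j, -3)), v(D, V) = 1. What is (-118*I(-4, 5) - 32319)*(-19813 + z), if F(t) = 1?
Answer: 4358534154/5 ≈ 8.7171e+8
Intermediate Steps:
I(x, j) = -1 (I(x, j) = -2 + 1 = -1)
z = -36289/5 (z = -(12837 + 23452)/5 = -1/5*36289 = -36289/5 ≈ -7257.8)
(-118*I(-4, 5) - 32319)*(-19813 + z) = (-118*(-1) - 32319)*(-19813 - 36289/5) = (118 - 32319)*(-135354/5) = -32201*(-135354/5) = 4358534154/5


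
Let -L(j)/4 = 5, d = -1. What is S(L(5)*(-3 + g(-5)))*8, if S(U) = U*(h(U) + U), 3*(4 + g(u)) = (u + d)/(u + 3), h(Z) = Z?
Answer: 230400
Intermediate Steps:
L(j) = -20 (L(j) = -4*5 = -20)
g(u) = -4 + (-1 + u)/(3*(3 + u)) (g(u) = -4 + ((u - 1)/(u + 3))/3 = -4 + ((-1 + u)/(3 + u))/3 = -4 + (-1 + u)/(3*(3 + u)))
S(U) = 2*U² (S(U) = U*(U + U) = U*(2*U) = 2*U²)
S(L(5)*(-3 + g(-5)))*8 = (2*(-20*(-3 + (-37 - 11*(-5))/(3*(3 - 5))))²)*8 = (2*(-20*(-3 + (⅓)*(-37 + 55)/(-2)))²)*8 = (2*(-20*(-3 + (⅓)*(-½)*18))²)*8 = (2*(-20*(-3 - 3))²)*8 = (2*(-20*(-6))²)*8 = (2*120²)*8 = (2*14400)*8 = 28800*8 = 230400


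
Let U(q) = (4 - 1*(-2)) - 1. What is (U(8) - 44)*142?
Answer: -5538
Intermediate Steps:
U(q) = 5 (U(q) = (4 + 2) - 1 = 6 - 1 = 5)
(U(8) - 44)*142 = (5 - 44)*142 = -39*142 = -5538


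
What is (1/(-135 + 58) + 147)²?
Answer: 128097124/5929 ≈ 21605.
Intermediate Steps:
(1/(-135 + 58) + 147)² = (1/(-77) + 147)² = (-1/77 + 147)² = (11318/77)² = 128097124/5929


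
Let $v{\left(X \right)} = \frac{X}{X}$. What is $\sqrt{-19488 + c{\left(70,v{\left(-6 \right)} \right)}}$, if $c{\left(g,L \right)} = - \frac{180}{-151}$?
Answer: $\frac{2 i \sqrt{111079677}}{151} \approx 139.6 i$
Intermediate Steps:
$v{\left(X \right)} = 1$
$c{\left(g,L \right)} = \frac{180}{151}$ ($c{\left(g,L \right)} = \left(-180\right) \left(- \frac{1}{151}\right) = \frac{180}{151}$)
$\sqrt{-19488 + c{\left(70,v{\left(-6 \right)} \right)}} = \sqrt{-19488 + \frac{180}{151}} = \sqrt{- \frac{2942508}{151}} = \frac{2 i \sqrt{111079677}}{151}$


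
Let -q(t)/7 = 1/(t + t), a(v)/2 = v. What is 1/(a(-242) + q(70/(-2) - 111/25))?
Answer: -1972/954273 ≈ -0.0020665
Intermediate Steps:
a(v) = 2*v
q(t) = -7/(2*t) (q(t) = -7/(t + t) = -7*1/(2*t) = -7/(2*t))
1/(a(-242) + q(70/(-2) - 111/25)) = 1/(2*(-242) - 7/(2*(70/(-2) - 111/25))) = 1/(-484 - 7/(2*(70*(-½) - 111*1/25))) = 1/(-484 - 7/(2*(-35 - 111/25))) = 1/(-484 - 7/(2*(-986/25))) = 1/(-484 - 7/2*(-25/986)) = 1/(-484 + 175/1972) = 1/(-954273/1972) = -1972/954273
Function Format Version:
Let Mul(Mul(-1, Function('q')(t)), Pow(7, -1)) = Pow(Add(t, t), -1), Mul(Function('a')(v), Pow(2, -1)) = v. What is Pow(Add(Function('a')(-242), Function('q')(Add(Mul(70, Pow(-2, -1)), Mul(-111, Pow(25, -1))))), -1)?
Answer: Rational(-1972, 954273) ≈ -0.0020665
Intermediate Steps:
Function('a')(v) = Mul(2, v)
Function('q')(t) = Mul(Rational(-7, 2), Pow(t, -1)) (Function('q')(t) = Mul(-7, Pow(Add(t, t), -1)) = Mul(-7, Pow(Mul(2, t), -1)) = Mul(-7, Mul(Rational(1, 2), Pow(t, -1))) = Mul(Rational(-7, 2), Pow(t, -1)))
Pow(Add(Function('a')(-242), Function('q')(Add(Mul(70, Pow(-2, -1)), Mul(-111, Pow(25, -1))))), -1) = Pow(Add(Mul(2, -242), Mul(Rational(-7, 2), Pow(Add(Mul(70, Pow(-2, -1)), Mul(-111, Pow(25, -1))), -1))), -1) = Pow(Add(-484, Mul(Rational(-7, 2), Pow(Add(Mul(70, Rational(-1, 2)), Mul(-111, Rational(1, 25))), -1))), -1) = Pow(Add(-484, Mul(Rational(-7, 2), Pow(Add(-35, Rational(-111, 25)), -1))), -1) = Pow(Add(-484, Mul(Rational(-7, 2), Pow(Rational(-986, 25), -1))), -1) = Pow(Add(-484, Mul(Rational(-7, 2), Rational(-25, 986))), -1) = Pow(Add(-484, Rational(175, 1972)), -1) = Pow(Rational(-954273, 1972), -1) = Rational(-1972, 954273)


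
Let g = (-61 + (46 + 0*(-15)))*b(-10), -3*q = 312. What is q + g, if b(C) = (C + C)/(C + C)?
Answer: -119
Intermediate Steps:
b(C) = 1 (b(C) = (2*C)/((2*C)) = (2*C)*(1/(2*C)) = 1)
q = -104 (q = -⅓*312 = -104)
g = -15 (g = (-61 + (46 + 0*(-15)))*1 = (-61 + (46 + 0))*1 = (-61 + 46)*1 = -15*1 = -15)
q + g = -104 - 15 = -119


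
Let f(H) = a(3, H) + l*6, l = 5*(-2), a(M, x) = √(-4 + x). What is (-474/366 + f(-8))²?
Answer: 13935469/3721 - 14956*I*√3/61 ≈ 3745.1 - 424.66*I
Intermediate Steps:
l = -10
f(H) = -60 + √(-4 + H) (f(H) = √(-4 + H) - 10*6 = √(-4 + H) - 60 = -60 + √(-4 + H))
(-474/366 + f(-8))² = (-474/366 + (-60 + √(-4 - 8)))² = (-474/366 + (-60 + √(-12)))² = (-1*79/61 + (-60 + 2*I*√3))² = (-79/61 + (-60 + 2*I*√3))² = (-3739/61 + 2*I*√3)²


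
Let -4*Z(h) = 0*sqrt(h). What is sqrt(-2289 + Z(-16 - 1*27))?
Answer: I*sqrt(2289) ≈ 47.844*I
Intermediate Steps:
Z(h) = 0 (Z(h) = -0*sqrt(h) = -1/4*0 = 0)
sqrt(-2289 + Z(-16 - 1*27)) = sqrt(-2289 + 0) = sqrt(-2289) = I*sqrt(2289)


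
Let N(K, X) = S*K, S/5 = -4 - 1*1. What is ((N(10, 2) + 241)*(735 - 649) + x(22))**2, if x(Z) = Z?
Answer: 565504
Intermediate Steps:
S = -25 (S = 5*(-4 - 1*1) = 5*(-4 - 1) = 5*(-5) = -25)
N(K, X) = -25*K
((N(10, 2) + 241)*(735 - 649) + x(22))**2 = ((-25*10 + 241)*(735 - 649) + 22)**2 = ((-250 + 241)*86 + 22)**2 = (-9*86 + 22)**2 = (-774 + 22)**2 = (-752)**2 = 565504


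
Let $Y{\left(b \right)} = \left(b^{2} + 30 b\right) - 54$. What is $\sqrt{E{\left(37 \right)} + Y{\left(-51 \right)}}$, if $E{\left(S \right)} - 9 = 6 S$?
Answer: $4 \sqrt{78} \approx 35.327$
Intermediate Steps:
$Y{\left(b \right)} = -54 + b^{2} + 30 b$
$E{\left(S \right)} = 9 + 6 S$
$\sqrt{E{\left(37 \right)} + Y{\left(-51 \right)}} = \sqrt{\left(9 + 6 \cdot 37\right) + \left(-54 + \left(-51\right)^{2} + 30 \left(-51\right)\right)} = \sqrt{\left(9 + 222\right) - -1017} = \sqrt{231 + 1017} = \sqrt{1248} = 4 \sqrt{78}$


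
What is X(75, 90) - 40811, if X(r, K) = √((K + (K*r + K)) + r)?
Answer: -40811 + √7005 ≈ -40727.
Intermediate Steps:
X(r, K) = √(r + 2*K + K*r) (X(r, K) = √((K + (K + K*r)) + r) = √((2*K + K*r) + r) = √(r + 2*K + K*r))
X(75, 90) - 40811 = √(75 + 2*90 + 90*75) - 40811 = √(75 + 180 + 6750) - 40811 = √7005 - 40811 = -40811 + √7005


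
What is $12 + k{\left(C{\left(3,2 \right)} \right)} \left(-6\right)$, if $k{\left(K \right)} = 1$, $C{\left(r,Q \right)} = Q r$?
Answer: $6$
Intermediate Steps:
$12 + k{\left(C{\left(3,2 \right)} \right)} \left(-6\right) = 12 + 1 \left(-6\right) = 12 - 6 = 6$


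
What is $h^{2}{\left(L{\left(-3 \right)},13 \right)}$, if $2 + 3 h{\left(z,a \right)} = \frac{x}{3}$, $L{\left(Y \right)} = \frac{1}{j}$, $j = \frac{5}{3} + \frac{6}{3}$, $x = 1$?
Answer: $\frac{25}{81} \approx 0.30864$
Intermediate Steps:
$j = \frac{11}{3}$ ($j = 5 \cdot \frac{1}{3} + 6 \cdot \frac{1}{3} = \frac{5}{3} + 2 = \frac{11}{3} \approx 3.6667$)
$L{\left(Y \right)} = \frac{3}{11}$ ($L{\left(Y \right)} = \frac{1}{\frac{11}{3}} = \frac{3}{11}$)
$h{\left(z,a \right)} = - \frac{5}{9}$ ($h{\left(z,a \right)} = - \frac{2}{3} + \frac{1 \cdot \frac{1}{3}}{3} = - \frac{2}{3} + \frac{1}{3} \cdot \frac{1}{3} = - \frac{2}{3} + \frac{1}{9} = - \frac{5}{9}$)
$h^{2}{\left(L{\left(-3 \right)},13 \right)} = \left(- \frac{5}{9}\right)^{2} = \frac{25}{81}$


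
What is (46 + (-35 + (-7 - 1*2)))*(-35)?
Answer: -70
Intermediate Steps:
(46 + (-35 + (-7 - 1*2)))*(-35) = (46 + (-35 + (-7 - 2)))*(-35) = (46 + (-35 - 9))*(-35) = (46 - 44)*(-35) = 2*(-35) = -70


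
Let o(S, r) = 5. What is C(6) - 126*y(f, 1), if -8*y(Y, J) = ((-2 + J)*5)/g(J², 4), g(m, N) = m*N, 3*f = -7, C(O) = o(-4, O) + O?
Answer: -139/16 ≈ -8.6875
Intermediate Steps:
C(O) = 5 + O
f = -7/3 (f = (⅓)*(-7) = -7/3 ≈ -2.3333)
g(m, N) = N*m
y(Y, J) = -(-10 + 5*J)/(32*J²) (y(Y, J) = -(-2 + J)*5/(8*(4*J²)) = -(-10 + 5*J)*1/(4*J²)/8 = -(-10 + 5*J)/(32*J²))
C(6) - 126*y(f, 1) = (5 + 6) - 315*(2 - 1*1)/(16*1²) = 11 - 315*(2 - 1)/16 = 11 - 315/16 = -139/16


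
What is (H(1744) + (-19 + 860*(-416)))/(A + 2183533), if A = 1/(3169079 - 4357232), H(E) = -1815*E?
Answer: -4186028172267/2594371284548 ≈ -1.6135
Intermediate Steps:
A = -1/1188153 (A = 1/(-1188153) = -1/1188153 ≈ -8.4164e-7)
(H(1744) + (-19 + 860*(-416)))/(A + 2183533) = (-1815*1744 + (-19 + 860*(-416)))/(-1/1188153 + 2183533) = (-3165360 + (-19 - 357760))/(2594371284548/1188153) = (-3165360 - 357779)*(1188153/2594371284548) = -3523139*1188153/2594371284548 = -4186028172267/2594371284548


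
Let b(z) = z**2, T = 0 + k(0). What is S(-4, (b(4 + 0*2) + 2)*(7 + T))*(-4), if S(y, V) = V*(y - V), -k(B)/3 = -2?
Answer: 222768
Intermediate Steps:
k(B) = 6 (k(B) = -3*(-2) = 6)
T = 6 (T = 0 + 6 = 6)
S(-4, (b(4 + 0*2) + 2)*(7 + T))*(-4) = ((((4 + 0*2)**2 + 2)*(7 + 6))*(-4 - ((4 + 0*2)**2 + 2)*(7 + 6)))*(-4) = ((((4 + 0)**2 + 2)*13)*(-4 - ((4 + 0)**2 + 2)*13))*(-4) = (((4**2 + 2)*13)*(-4 - (4**2 + 2)*13))*(-4) = (((16 + 2)*13)*(-4 - (16 + 2)*13))*(-4) = ((18*13)*(-4 - 18*13))*(-4) = (234*(-4 - 1*234))*(-4) = (234*(-4 - 234))*(-4) = (234*(-238))*(-4) = -55692*(-4) = 222768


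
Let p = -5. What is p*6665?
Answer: -33325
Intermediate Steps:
p*6665 = -5*6665 = -33325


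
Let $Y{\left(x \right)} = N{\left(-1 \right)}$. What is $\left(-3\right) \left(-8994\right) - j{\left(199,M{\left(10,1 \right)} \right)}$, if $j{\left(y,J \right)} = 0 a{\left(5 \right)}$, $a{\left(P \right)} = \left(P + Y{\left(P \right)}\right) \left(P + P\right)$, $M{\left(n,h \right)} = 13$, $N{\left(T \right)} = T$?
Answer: $26982$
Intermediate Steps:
$Y{\left(x \right)} = -1$
$a{\left(P \right)} = 2 P \left(-1 + P\right)$ ($a{\left(P \right)} = \left(P - 1\right) \left(P + P\right) = \left(-1 + P\right) 2 P = 2 P \left(-1 + P\right)$)
$j{\left(y,J \right)} = 0$ ($j{\left(y,J \right)} = 0 \cdot 2 \cdot 5 \left(-1 + 5\right) = 0 \cdot 2 \cdot 5 \cdot 4 = 0 \cdot 40 = 0$)
$\left(-3\right) \left(-8994\right) - j{\left(199,M{\left(10,1 \right)} \right)} = \left(-3\right) \left(-8994\right) - 0 = 26982 + 0 = 26982$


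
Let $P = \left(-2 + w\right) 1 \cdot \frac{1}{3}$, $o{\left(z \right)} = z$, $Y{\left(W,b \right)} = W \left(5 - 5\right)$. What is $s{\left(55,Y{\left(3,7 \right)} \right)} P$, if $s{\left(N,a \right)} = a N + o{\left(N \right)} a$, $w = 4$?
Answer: $0$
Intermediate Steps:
$Y{\left(W,b \right)} = 0$ ($Y{\left(W,b \right)} = W 0 = 0$)
$s{\left(N,a \right)} = 2 N a$ ($s{\left(N,a \right)} = a N + N a = N a + N a = 2 N a$)
$P = \frac{2}{3}$ ($P = \left(-2 + 4\right) 1 \cdot \frac{1}{3} = 2 \cdot 1 \cdot \frac{1}{3} = 2 \cdot \frac{1}{3} = \frac{2}{3} \approx 0.66667$)
$s{\left(55,Y{\left(3,7 \right)} \right)} P = 2 \cdot 55 \cdot 0 \cdot \frac{2}{3} = 0 \cdot \frac{2}{3} = 0$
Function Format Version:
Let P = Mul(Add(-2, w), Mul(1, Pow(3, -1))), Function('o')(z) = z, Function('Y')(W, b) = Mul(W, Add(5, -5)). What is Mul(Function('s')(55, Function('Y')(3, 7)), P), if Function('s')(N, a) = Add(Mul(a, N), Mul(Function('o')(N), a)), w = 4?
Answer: 0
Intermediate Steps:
Function('Y')(W, b) = 0 (Function('Y')(W, b) = Mul(W, 0) = 0)
Function('s')(N, a) = Mul(2, N, a) (Function('s')(N, a) = Add(Mul(a, N), Mul(N, a)) = Add(Mul(N, a), Mul(N, a)) = Mul(2, N, a))
P = Rational(2, 3) (P = Mul(Add(-2, 4), Mul(1, Pow(3, -1))) = Mul(2, Mul(1, Rational(1, 3))) = Mul(2, Rational(1, 3)) = Rational(2, 3) ≈ 0.66667)
Mul(Function('s')(55, Function('Y')(3, 7)), P) = Mul(Mul(2, 55, 0), Rational(2, 3)) = Mul(0, Rational(2, 3)) = 0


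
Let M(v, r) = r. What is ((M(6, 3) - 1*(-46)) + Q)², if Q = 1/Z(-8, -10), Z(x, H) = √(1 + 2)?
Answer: (147 + √3)²/9 ≈ 2457.9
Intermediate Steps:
Z(x, H) = √3
Q = √3/3 (Q = 1/(√3) = √3/3 ≈ 0.57735)
((M(6, 3) - 1*(-46)) + Q)² = ((3 - 1*(-46)) + √3/3)² = ((3 + 46) + √3/3)² = (49 + √3/3)²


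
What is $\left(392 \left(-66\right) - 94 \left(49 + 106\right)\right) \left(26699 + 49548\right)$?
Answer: $-3083581174$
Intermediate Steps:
$\left(392 \left(-66\right) - 94 \left(49 + 106\right)\right) \left(26699 + 49548\right) = \left(-25872 - 14570\right) 76247 = \left(-40442\right) 76247 = -3083581174$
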